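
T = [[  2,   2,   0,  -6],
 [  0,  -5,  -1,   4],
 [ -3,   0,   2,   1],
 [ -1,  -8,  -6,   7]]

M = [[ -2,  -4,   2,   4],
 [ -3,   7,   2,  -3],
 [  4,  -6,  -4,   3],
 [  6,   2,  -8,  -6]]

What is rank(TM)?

First compute TM:
[[-46,  -6,  56,  38],
 [ 35, -21, -38, -12],
 [ 20,   2, -22, -12],
 [ 44,  -2, -50, -40]]
Now row reduce the product.
R2 ← R2 + (35/46)·R1: [0, -588/23, 106/23, 389/23]
R3 ← R3 + (10/23)·R1: [0, -14/23, 54/23, 104/23]
R4 ← R4 + (22/23)·R1: [0, -178/23, 82/23, -84/23]
R3 ← R3 − (1/42)·R2: [0, 0, 47/21, 173/42]
R4 ← R4 − (89/294)·R2: [0, 0, 319/147, -2579/294]
R4 ← R4 − (319/329)·R3: [0, 0, 0, -600/47]
4 nonzero rows, so rank(TM) = 4.

4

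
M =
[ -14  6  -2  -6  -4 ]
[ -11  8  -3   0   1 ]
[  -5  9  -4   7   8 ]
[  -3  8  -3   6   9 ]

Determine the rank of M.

Row reduce to echelon form.
R2 ← R2 − (11/14)·R1: [0, 23/7, -10/7, 33/7, 29/7]
R3 ← R3 − (5/14)·R1: [0, 48/7, -23/7, 64/7, 66/7]
R4 ← R4 − (3/14)·R1: [0, 47/7, -18/7, 51/7, 69/7]
R3 ← R3 − (48/23)·R2: [0, 0, -7/23, -16/23, 18/23]
R4 ← R4 − (47/23)·R2: [0, 0, 8/23, -54/23, 32/23]
R4 ← R4 + (8/7)·R3: [0, 0, 0, -22/7, 16/7]
Echelon form has 4 nonzero rows, so rank(M) = 4.

4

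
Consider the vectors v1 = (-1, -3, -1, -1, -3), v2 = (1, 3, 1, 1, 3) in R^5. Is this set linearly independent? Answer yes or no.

no

Form the matrix with these vectors as rows and row reduce.
R2 ← R2 + R1: [0, 0, 0, 0, 0]
1 nonzero row, so the 2 vectors span a space of dimension 1.
Since 1 < 2, the vectors are linearly dependent.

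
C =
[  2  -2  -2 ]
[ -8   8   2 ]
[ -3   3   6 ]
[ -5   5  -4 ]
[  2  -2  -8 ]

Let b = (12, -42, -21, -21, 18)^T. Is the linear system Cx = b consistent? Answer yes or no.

Row reduce the augmented matrix [C | b].
R2 ← R2 + (4)·R1: [0, 0, -6, 6]
R3 ← R3 + (3/2)·R1: [0, 0, 3, -3]
R4 ← R4 + (5/2)·R1: [0, 0, -9, 9]
R5 ← R5 − R1: [0, 0, -6, 6]
R3 ← R3 + (1/2)·R2: [0, 0, 0, 0]
R4 ← R4 − (3/2)·R2: [0, 0, 0, 0]
R5 ← R5 − R2: [0, 0, 0, 0]
The echelon form has 2 nonzero rows, and every pivot lies in the first 3 columns, so rank(C) = rank([C|b]) = 2.
The system is consistent.

yes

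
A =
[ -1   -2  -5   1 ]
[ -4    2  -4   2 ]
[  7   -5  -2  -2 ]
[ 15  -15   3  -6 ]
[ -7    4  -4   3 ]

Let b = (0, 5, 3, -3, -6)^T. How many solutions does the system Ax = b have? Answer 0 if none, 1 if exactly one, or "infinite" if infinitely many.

0

Row reduce the augmented matrix [A | b].
R2 ← R2 − (4)·R1: [0, 10, 16, -2, 5]
R3 ← R3 + (7)·R1: [0, -19, -37, 5, 3]
R4 ← R4 + (15)·R1: [0, -45, -72, 9, -3]
R5 ← R5 − (7)·R1: [0, 18, 31, -4, -6]
R3 ← R3 + (19/10)·R2: [0, 0, -33/5, 6/5, 25/2]
R4 ← R4 + (9/2)·R2: [0, 0, 0, 0, 39/2]
R5 ← R5 − (9/5)·R2: [0, 0, 11/5, -2/5, -15]
R5 ← R5 + (1/3)·R3: [0, 0, 0, 0, -65/6]
R5 ← R5 + (5/9)·R4: [0, 0, 0, 0, 0]
The echelon form has 4 nonzero rows; the last pivot sits in the augmented column, so rank(A) = 3 but rank([A|b]) = 4.
Since the ranks differ, the system is inconsistent.
It has no solutions.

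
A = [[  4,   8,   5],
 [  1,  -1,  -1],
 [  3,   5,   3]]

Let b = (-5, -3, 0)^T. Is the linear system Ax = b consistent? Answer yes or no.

no

Row reduce the augmented matrix [A | b].
R2 ← R2 − (1/4)·R1: [0, -3, -9/4, -7/4]
R3 ← R3 − (3/4)·R1: [0, -1, -3/4, 15/4]
R3 ← R3 − (1/3)·R2: [0, 0, 0, 13/3]
The echelon form has 3 nonzero rows; the last pivot sits in the augmented column, so rank(A) = 2 but rank([A|b]) = 3.
Since the ranks differ, the system is inconsistent.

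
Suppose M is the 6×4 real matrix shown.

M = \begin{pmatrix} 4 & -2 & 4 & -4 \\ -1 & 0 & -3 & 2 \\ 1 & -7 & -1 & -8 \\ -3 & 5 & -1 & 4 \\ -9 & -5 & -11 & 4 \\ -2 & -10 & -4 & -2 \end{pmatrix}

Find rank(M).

4

Row reduce to echelon form.
R2 ← R2 + (1/4)·R1: [0, -1/2, -2, 1]
R3 ← R3 − (1/4)·R1: [0, -13/2, -2, -7]
R4 ← R4 + (3/4)·R1: [0, 7/2, 2, 1]
R5 ← R5 + (9/4)·R1: [0, -19/2, -2, -5]
R6 ← R6 + (1/2)·R1: [0, -11, -2, -4]
R3 ← R3 − (13)·R2: [0, 0, 24, -20]
R4 ← R4 + (7)·R2: [0, 0, -12, 8]
R5 ← R5 − (19)·R2: [0, 0, 36, -24]
R6 ← R6 − (22)·R2: [0, 0, 42, -26]
R4 ← R4 + (1/2)·R3: [0, 0, 0, -2]
R5 ← R5 − (3/2)·R3: [0, 0, 0, 6]
R6 ← R6 − (7/4)·R3: [0, 0, 0, 9]
R5 ← R5 + (3)·R4: [0, 0, 0, 0]
R6 ← R6 + (9/2)·R4: [0, 0, 0, 0]
Echelon form has 4 nonzero rows, so rank(M) = 4.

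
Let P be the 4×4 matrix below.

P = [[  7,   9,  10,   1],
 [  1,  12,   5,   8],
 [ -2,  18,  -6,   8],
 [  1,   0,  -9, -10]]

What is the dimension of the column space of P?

Row reduce to echelon form.
R2 ← R2 − (1/7)·R1: [0, 75/7, 25/7, 55/7]
R3 ← R3 + (2/7)·R1: [0, 144/7, -22/7, 58/7]
R4 ← R4 − (1/7)·R1: [0, -9/7, -73/7, -71/7]
R3 ← R3 − (48/25)·R2: [0, 0, -10, -34/5]
R4 ← R4 + (3/25)·R2: [0, 0, -10, -46/5]
R4 ← R4 − R3: [0, 0, 0, -12/5]
Echelon form has 4 nonzero rows, so rank(P) = 4.
The column space has dimension equal to the rank: 4.

4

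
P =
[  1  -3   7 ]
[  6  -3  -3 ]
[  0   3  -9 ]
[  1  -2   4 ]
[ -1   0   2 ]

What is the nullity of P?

1

Row reduce to echelon form.
R2 ← R2 − (6)·R1: [0, 15, -45]
R4 ← R4 − R1: [0, 1, -3]
R5 ← R5 + R1: [0, -3, 9]
R3 ← R3 − (1/5)·R2: [0, 0, 0]
R4 ← R4 − (1/15)·R2: [0, 0, 0]
R5 ← R5 + (1/5)·R2: [0, 0, 0]
2 nonzero rows, so rank(P) = 2.
P has 3 columns; by rank–nullity, nullity = 3 − 2 = 1.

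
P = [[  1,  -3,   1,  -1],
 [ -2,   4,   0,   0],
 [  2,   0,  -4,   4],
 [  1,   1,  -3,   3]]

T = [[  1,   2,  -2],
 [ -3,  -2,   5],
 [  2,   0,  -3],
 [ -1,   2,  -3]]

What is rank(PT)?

2

First compute PT:
[[ 13,   6, -17],
 [-14, -12,  24],
 [-10,  12,  -4],
 [-11,   6,   3]]
Now row reduce the product.
R2 ← R2 + (14/13)·R1: [0, -72/13, 74/13]
R3 ← R3 + (10/13)·R1: [0, 216/13, -222/13]
R4 ← R4 + (11/13)·R1: [0, 144/13, -148/13]
R3 ← R3 + (3)·R2: [0, 0, 0]
R4 ← R4 + (2)·R2: [0, 0, 0]
2 nonzero rows, so rank(PT) = 2.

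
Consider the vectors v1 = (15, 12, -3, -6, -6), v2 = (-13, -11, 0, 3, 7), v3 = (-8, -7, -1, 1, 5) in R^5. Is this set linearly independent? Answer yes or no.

no

Form the matrix with these vectors as rows and row reduce.
R2 ← R2 + (13/15)·R1: [0, -3/5, -13/5, -11/5, 9/5]
R3 ← R3 + (8/15)·R1: [0, -3/5, -13/5, -11/5, 9/5]
R3 ← R3 − R2: [0, 0, 0, 0, 0]
2 nonzero rows, so the 3 vectors span a space of dimension 2.
Since 2 < 3, the vectors are linearly dependent.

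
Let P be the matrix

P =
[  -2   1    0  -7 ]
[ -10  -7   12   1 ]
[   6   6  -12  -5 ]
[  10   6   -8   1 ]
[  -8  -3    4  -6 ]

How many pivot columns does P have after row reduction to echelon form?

3

Row reduce to echelon form.
R2 ← R2 − (5)·R1: [0, -12, 12, 36]
R3 ← R3 + (3)·R1: [0, 9, -12, -26]
R4 ← R4 + (5)·R1: [0, 11, -8, -34]
R5 ← R5 − (4)·R1: [0, -7, 4, 22]
R3 ← R3 + (3/4)·R2: [0, 0, -3, 1]
R4 ← R4 + (11/12)·R2: [0, 0, 3, -1]
R5 ← R5 − (7/12)·R2: [0, 0, -3, 1]
R4 ← R4 + R3: [0, 0, 0, 0]
R5 ← R5 − R3: [0, 0, 0, 0]
Echelon form has 3 nonzero rows, so rank(P) = 3.
Each nonzero row contributes one pivot column: 3 pivot columns.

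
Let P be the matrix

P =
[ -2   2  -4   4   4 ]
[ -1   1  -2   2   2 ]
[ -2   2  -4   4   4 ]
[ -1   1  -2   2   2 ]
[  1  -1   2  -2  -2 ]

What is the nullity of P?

Row reduce to echelon form.
R2 ← R2 − (1/2)·R1: [0, 0, 0, 0, 0]
R3 ← R3 − R1: [0, 0, 0, 0, 0]
R4 ← R4 − (1/2)·R1: [0, 0, 0, 0, 0]
R5 ← R5 + (1/2)·R1: [0, 0, 0, 0, 0]
1 nonzero row, so rank(P) = 1.
P has 5 columns; by rank–nullity, nullity = 5 − 1 = 4.

4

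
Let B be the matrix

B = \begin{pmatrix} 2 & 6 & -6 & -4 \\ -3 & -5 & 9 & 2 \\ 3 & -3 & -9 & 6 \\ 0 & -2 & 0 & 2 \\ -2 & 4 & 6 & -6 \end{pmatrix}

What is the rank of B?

2

Row reduce to echelon form.
R2 ← R2 + (3/2)·R1: [0, 4, 0, -4]
R3 ← R3 − (3/2)·R1: [0, -12, 0, 12]
R5 ← R5 + R1: [0, 10, 0, -10]
R3 ← R3 + (3)·R2: [0, 0, 0, 0]
R4 ← R4 + (1/2)·R2: [0, 0, 0, 0]
R5 ← R5 − (5/2)·R2: [0, 0, 0, 0]
Echelon form has 2 nonzero rows, so rank(B) = 2.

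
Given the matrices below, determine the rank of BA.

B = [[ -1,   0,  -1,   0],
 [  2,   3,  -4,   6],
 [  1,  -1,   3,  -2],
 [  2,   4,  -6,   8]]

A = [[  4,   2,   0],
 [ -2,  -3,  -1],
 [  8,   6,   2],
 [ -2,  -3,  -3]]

2

First compute BA:
[[-12,  -8,  -2],
 [-42, -47, -29],
 [ 34,  29,  13],
 [-64, -68, -40]]
Now row reduce the product.
R2 ← R2 − (7/2)·R1: [0, -19, -22]
R3 ← R3 + (17/6)·R1: [0, 19/3, 22/3]
R4 ← R4 − (16/3)·R1: [0, -76/3, -88/3]
R3 ← R3 + (1/3)·R2: [0, 0, 0]
R4 ← R4 − (4/3)·R2: [0, 0, 0]
2 nonzero rows, so rank(BA) = 2.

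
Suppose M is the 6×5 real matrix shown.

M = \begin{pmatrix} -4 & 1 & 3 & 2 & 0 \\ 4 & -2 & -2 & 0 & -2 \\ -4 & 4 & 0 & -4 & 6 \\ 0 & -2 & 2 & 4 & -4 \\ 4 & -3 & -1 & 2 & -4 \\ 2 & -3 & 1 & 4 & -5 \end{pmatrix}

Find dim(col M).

Row reduce to echelon form.
R2 ← R2 + R1: [0, -1, 1, 2, -2]
R3 ← R3 − R1: [0, 3, -3, -6, 6]
R5 ← R5 + R1: [0, -2, 2, 4, -4]
R6 ← R6 + (1/2)·R1: [0, -5/2, 5/2, 5, -5]
R3 ← R3 + (3)·R2: [0, 0, 0, 0, 0]
R4 ← R4 − (2)·R2: [0, 0, 0, 0, 0]
R5 ← R5 − (2)·R2: [0, 0, 0, 0, 0]
R6 ← R6 − (5/2)·R2: [0, 0, 0, 0, 0]
Echelon form has 2 nonzero rows, so rank(M) = 2.
The column space has dimension equal to the rank: 2.

2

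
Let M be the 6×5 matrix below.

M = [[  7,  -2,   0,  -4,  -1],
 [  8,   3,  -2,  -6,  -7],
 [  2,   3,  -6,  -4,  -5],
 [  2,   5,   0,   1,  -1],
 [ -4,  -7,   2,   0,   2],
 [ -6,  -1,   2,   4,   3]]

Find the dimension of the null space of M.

Row reduce to echelon form.
R2 ← R2 − (8/7)·R1: [0, 37/7, -2, -10/7, -41/7]
R3 ← R3 − (2/7)·R1: [0, 25/7, -6, -20/7, -33/7]
R4 ← R4 − (2/7)·R1: [0, 39/7, 0, 15/7, -5/7]
R5 ← R5 + (4/7)·R1: [0, -57/7, 2, -16/7, 10/7]
R6 ← R6 + (6/7)·R1: [0, -19/7, 2, 4/7, 15/7]
R3 ← R3 − (25/37)·R2: [0, 0, -172/37, -70/37, -28/37]
R4 ← R4 − (39/37)·R2: [0, 0, 78/37, 135/37, 202/37]
R5 ← R5 + (57/37)·R2: [0, 0, -40/37, -166/37, -281/37]
R6 ← R6 + (19/37)·R2: [0, 0, 36/37, -6/37, -32/37]
R4 ← R4 + (39/86)·R3: [0, 0, 0, 120/43, 220/43]
R5 ← R5 − (10/43)·R3: [0, 0, 0, -174/43, -319/43]
R6 ← R6 + (9/43)·R3: [0, 0, 0, -24/43, -44/43]
R5 ← R5 + (29/20)·R4: [0, 0, 0, 0, 0]
R6 ← R6 + (1/5)·R4: [0, 0, 0, 0, 0]
4 nonzero rows, so rank(M) = 4.
M has 5 columns; by rank–nullity, nullity = 5 − 4 = 1.

1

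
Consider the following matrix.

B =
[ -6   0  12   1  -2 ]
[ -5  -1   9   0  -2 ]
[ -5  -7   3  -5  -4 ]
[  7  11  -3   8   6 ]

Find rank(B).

Row reduce to echelon form.
R2 ← R2 − (5/6)·R1: [0, -1, -1, -5/6, -1/3]
R3 ← R3 − (5/6)·R1: [0, -7, -7, -35/6, -7/3]
R4 ← R4 + (7/6)·R1: [0, 11, 11, 55/6, 11/3]
R3 ← R3 − (7)·R2: [0, 0, 0, 0, 0]
R4 ← R4 + (11)·R2: [0, 0, 0, 0, 0]
Echelon form has 2 nonzero rows, so rank(B) = 2.

2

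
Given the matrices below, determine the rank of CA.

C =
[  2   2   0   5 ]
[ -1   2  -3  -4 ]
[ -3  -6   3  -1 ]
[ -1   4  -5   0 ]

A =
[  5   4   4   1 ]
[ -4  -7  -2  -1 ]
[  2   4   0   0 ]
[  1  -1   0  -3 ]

First compute CA:
[[  7, -11,   4, -15],
 [-23, -26,  -8,   9],
 [ 14,  43,   0,   6],
 [-31, -52, -12,  -5]]
Now row reduce the product.
R2 ← R2 + (23/7)·R1: [0, -435/7, 36/7, -282/7]
R3 ← R3 − (2)·R1: [0, 65, -8, 36]
R4 ← R4 + (31/7)·R1: [0, -705/7, 40/7, -500/7]
R3 ← R3 + (91/87)·R2: [0, 0, -76/29, -178/29]
R4 ← R4 − (47/29)·R2: [0, 0, -76/29, -178/29]
R4 ← R4 − R3: [0, 0, 0, 0]
3 nonzero rows, so rank(CA) = 3.

3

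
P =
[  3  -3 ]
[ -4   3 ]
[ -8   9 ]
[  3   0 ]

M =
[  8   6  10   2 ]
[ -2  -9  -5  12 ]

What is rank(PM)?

2

First compute PM:
[[ 30,  45,  45, -30],
 [-38, -51, -55,  28],
 [-82, -129, -125,  92],
 [ 24,  18,  30,   6]]
Now row reduce the product.
R2 ← R2 + (19/15)·R1: [0, 6, 2, -10]
R3 ← R3 + (41/15)·R1: [0, -6, -2, 10]
R4 ← R4 − (4/5)·R1: [0, -18, -6, 30]
R3 ← R3 + R2: [0, 0, 0, 0]
R4 ← R4 + (3)·R2: [0, 0, 0, 0]
2 nonzero rows, so rank(PM) = 2.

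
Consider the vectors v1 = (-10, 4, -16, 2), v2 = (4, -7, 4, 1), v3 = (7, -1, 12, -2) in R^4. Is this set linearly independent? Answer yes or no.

no

Form the matrix with these vectors as rows and row reduce.
R2 ← R2 + (2/5)·R1: [0, -27/5, -12/5, 9/5]
R3 ← R3 + (7/10)·R1: [0, 9/5, 4/5, -3/5]
R3 ← R3 + (1/3)·R2: [0, 0, 0, 0]
2 nonzero rows, so the 3 vectors span a space of dimension 2.
Since 2 < 3, the vectors are linearly dependent.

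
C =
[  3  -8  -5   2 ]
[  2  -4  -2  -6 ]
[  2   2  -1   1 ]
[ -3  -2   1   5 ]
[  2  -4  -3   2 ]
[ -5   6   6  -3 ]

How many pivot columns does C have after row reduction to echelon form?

3

Row reduce to echelon form.
R2 ← R2 − (2/3)·R1: [0, 4/3, 4/3, -22/3]
R3 ← R3 − (2/3)·R1: [0, 22/3, 7/3, -1/3]
R4 ← R4 + R1: [0, -10, -4, 7]
R5 ← R5 − (2/3)·R1: [0, 4/3, 1/3, 2/3]
R6 ← R6 + (5/3)·R1: [0, -22/3, -7/3, 1/3]
R3 ← R3 − (11/2)·R2: [0, 0, -5, 40]
R4 ← R4 + (15/2)·R2: [0, 0, 6, -48]
R5 ← R5 − R2: [0, 0, -1, 8]
R6 ← R6 + (11/2)·R2: [0, 0, 5, -40]
R4 ← R4 + (6/5)·R3: [0, 0, 0, 0]
R5 ← R5 − (1/5)·R3: [0, 0, 0, 0]
R6 ← R6 + R3: [0, 0, 0, 0]
Echelon form has 3 nonzero rows, so rank(C) = 3.
Each nonzero row contributes one pivot column: 3 pivot columns.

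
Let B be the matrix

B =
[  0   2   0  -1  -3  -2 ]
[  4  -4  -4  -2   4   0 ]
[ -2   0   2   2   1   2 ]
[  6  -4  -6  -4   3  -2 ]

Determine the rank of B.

2

Row reduce to echelon form.
Swap R1 ↔ R2
R3 ← R3 + (1/2)·R1: [0, -2, 0, 1, 3, 2]
R4 ← R4 − (3/2)·R1: [0, 2, 0, -1, -3, -2]
R3 ← R3 + R2: [0, 0, 0, 0, 0, 0]
R4 ← R4 − R2: [0, 0, 0, 0, 0, 0]
Echelon form has 2 nonzero rows, so rank(B) = 2.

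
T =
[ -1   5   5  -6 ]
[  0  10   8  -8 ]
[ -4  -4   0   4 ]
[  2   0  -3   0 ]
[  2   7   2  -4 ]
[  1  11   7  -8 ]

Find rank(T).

Row reduce to echelon form.
R3 ← R3 − (4)·R1: [0, -24, -20, 28]
R4 ← R4 + (2)·R1: [0, 10, 7, -12]
R5 ← R5 + (2)·R1: [0, 17, 12, -16]
R6 ← R6 + R1: [0, 16, 12, -14]
R3 ← R3 + (12/5)·R2: [0, 0, -4/5, 44/5]
R4 ← R4 − R2: [0, 0, -1, -4]
R5 ← R5 − (17/10)·R2: [0, 0, -8/5, -12/5]
R6 ← R6 − (8/5)·R2: [0, 0, -4/5, -6/5]
R4 ← R4 − (5/4)·R3: [0, 0, 0, -15]
R5 ← R5 − (2)·R3: [0, 0, 0, -20]
R6 ← R6 − R3: [0, 0, 0, -10]
R5 ← R5 − (4/3)·R4: [0, 0, 0, 0]
R6 ← R6 − (2/3)·R4: [0, 0, 0, 0]
Echelon form has 4 nonzero rows, so rank(T) = 4.

4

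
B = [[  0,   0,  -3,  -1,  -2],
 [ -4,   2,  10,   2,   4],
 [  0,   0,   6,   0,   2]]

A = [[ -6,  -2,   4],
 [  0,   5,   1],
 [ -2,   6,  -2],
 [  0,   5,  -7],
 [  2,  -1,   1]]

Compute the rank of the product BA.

3

First compute BA:
[[  2, -21,  11],
 [ 12,  84, -44],
 [ -8,  34, -10]]
Now row reduce the product.
R2 ← R2 − (6)·R1: [0, 210, -110]
R3 ← R3 + (4)·R1: [0, -50, 34]
R3 ← R3 + (5/21)·R2: [0, 0, 164/21]
3 nonzero rows, so rank(BA) = 3.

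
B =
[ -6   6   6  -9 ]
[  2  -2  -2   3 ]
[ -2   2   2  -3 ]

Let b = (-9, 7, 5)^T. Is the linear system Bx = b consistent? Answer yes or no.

Row reduce the augmented matrix [B | b].
R2 ← R2 + (1/3)·R1: [0, 0, 0, 0, 4]
R3 ← R3 − (1/3)·R1: [0, 0, 0, 0, 8]
R3 ← R3 − (2)·R2: [0, 0, 0, 0, 0]
The echelon form has 2 nonzero rows; the last pivot sits in the augmented column, so rank(B) = 1 but rank([B|b]) = 2.
Since the ranks differ, the system is inconsistent.

no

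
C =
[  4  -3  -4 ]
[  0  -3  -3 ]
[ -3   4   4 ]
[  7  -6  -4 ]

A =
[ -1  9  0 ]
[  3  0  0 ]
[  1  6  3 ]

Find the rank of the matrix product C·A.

First compute CA:
[[-17,  12, -12],
 [-12, -18,  -9],
 [ 19,  -3,  12],
 [-29,  39, -12]]
Now row reduce the product.
R2 ← R2 − (12/17)·R1: [0, -450/17, -9/17]
R3 ← R3 + (19/17)·R1: [0, 177/17, -24/17]
R4 ← R4 − (29/17)·R1: [0, 315/17, 144/17]
R3 ← R3 + (59/150)·R2: [0, 0, -81/50]
R4 ← R4 + (7/10)·R2: [0, 0, 81/10]
R4 ← R4 + (5)·R3: [0, 0, 0]
3 nonzero rows, so rank(CA) = 3.

3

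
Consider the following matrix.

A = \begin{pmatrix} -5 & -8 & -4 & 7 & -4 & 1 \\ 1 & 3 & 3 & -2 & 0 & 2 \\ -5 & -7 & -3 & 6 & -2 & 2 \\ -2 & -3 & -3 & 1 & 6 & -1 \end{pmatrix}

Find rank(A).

Row reduce to echelon form.
R2 ← R2 + (1/5)·R1: [0, 7/5, 11/5, -3/5, -4/5, 11/5]
R3 ← R3 − R1: [0, 1, 1, -1, 2, 1]
R4 ← R4 − (2/5)·R1: [0, 1/5, -7/5, -9/5, 38/5, -7/5]
R3 ← R3 − (5/7)·R2: [0, 0, -4/7, -4/7, 18/7, -4/7]
R4 ← R4 − (1/7)·R2: [0, 0, -12/7, -12/7, 54/7, -12/7]
R4 ← R4 − (3)·R3: [0, 0, 0, 0, 0, 0]
Echelon form has 3 nonzero rows, so rank(A) = 3.

3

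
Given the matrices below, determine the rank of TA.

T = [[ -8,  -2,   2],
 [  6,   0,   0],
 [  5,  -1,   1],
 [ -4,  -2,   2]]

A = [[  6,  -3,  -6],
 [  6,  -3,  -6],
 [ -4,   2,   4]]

1

First compute TA:
[[-68,  34,  68],
 [ 36, -18, -36],
 [ 20, -10, -20],
 [-44,  22,  44]]
Now row reduce the product.
R2 ← R2 + (9/17)·R1: [0, 0, 0]
R3 ← R3 + (5/17)·R1: [0, 0, 0]
R4 ← R4 − (11/17)·R1: [0, 0, 0]
1 nonzero row, so rank(TA) = 1.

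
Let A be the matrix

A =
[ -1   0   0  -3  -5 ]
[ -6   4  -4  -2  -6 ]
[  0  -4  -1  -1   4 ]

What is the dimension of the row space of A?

Row reduce to echelon form.
R2 ← R2 − (6)·R1: [0, 4, -4, 16, 24]
R3 ← R3 + R2: [0, 0, -5, 15, 28]
Echelon form has 3 nonzero rows, so rank(A) = 3.
The row space has dimension equal to the rank: 3.

3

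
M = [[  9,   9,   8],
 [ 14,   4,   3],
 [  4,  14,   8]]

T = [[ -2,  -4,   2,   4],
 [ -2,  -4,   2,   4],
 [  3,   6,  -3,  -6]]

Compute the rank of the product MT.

1

First compute MT:
[[-12, -24,  12,  24],
 [-27, -54,  27,  54],
 [-12, -24,  12,  24]]
Now row reduce the product.
R2 ← R2 − (9/4)·R1: [0, 0, 0, 0]
R3 ← R3 − R1: [0, 0, 0, 0]
1 nonzero row, so rank(MT) = 1.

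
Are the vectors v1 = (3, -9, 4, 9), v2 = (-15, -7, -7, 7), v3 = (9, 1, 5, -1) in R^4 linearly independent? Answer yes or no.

no

Form the matrix with these vectors as rows and row reduce.
R2 ← R2 + (5)·R1: [0, -52, 13, 52]
R3 ← R3 − (3)·R1: [0, 28, -7, -28]
R3 ← R3 + (7/13)·R2: [0, 0, 0, 0]
2 nonzero rows, so the 3 vectors span a space of dimension 2.
Since 2 < 3, the vectors are linearly dependent.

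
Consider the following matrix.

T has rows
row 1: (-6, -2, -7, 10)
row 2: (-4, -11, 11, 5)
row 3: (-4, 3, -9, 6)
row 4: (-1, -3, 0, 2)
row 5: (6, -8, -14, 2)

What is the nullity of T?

0

Row reduce to echelon form.
R2 ← R2 − (2/3)·R1: [0, -29/3, 47/3, -5/3]
R3 ← R3 − (2/3)·R1: [0, 13/3, -13/3, -2/3]
R4 ← R4 − (1/6)·R1: [0, -8/3, 7/6, 1/3]
R5 ← R5 + R1: [0, -10, -21, 12]
R3 ← R3 + (13/29)·R2: [0, 0, 78/29, -41/29]
R4 ← R4 − (8/29)·R2: [0, 0, -183/58, 23/29]
R5 ← R5 − (30/29)·R2: [0, 0, -1079/29, 398/29]
R4 ← R4 + (61/52)·R3: [0, 0, 0, -45/52]
R5 ← R5 + (83/6)·R3: [0, 0, 0, -35/6]
R5 ← R5 − (182/27)·R4: [0, 0, 0, 0]
4 nonzero rows, so rank(T) = 4.
T has 4 columns; by rank–nullity, nullity = 4 − 4 = 0.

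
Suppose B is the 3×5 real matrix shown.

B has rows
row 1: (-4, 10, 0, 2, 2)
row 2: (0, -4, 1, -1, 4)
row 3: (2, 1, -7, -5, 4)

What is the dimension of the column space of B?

3

Row reduce to echelon form.
R3 ← R3 + (1/2)·R1: [0, 6, -7, -4, 5]
R3 ← R3 + (3/2)·R2: [0, 0, -11/2, -11/2, 11]
Echelon form has 3 nonzero rows, so rank(B) = 3.
The column space has dimension equal to the rank: 3.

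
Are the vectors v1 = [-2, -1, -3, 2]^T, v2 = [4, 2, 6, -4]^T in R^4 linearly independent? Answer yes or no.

no

Form the matrix with these vectors as rows and row reduce.
R2 ← R2 + (2)·R1: [0, 0, 0, 0]
1 nonzero row, so the 2 vectors span a space of dimension 1.
Since 1 < 2, the vectors are linearly dependent.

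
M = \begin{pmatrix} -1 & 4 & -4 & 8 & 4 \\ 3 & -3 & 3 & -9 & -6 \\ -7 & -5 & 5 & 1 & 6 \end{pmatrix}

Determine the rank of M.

Row reduce to echelon form.
R2 ← R2 + (3)·R1: [0, 9, -9, 15, 6]
R3 ← R3 − (7)·R1: [0, -33, 33, -55, -22]
R3 ← R3 + (11/3)·R2: [0, 0, 0, 0, 0]
Echelon form has 2 nonzero rows, so rank(M) = 2.

2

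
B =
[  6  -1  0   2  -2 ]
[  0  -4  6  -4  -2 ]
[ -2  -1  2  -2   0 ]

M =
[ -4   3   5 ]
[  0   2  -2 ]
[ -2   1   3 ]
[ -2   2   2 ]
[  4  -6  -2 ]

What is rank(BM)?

First compute BM:
[[-36,  32,  40],
 [-12,   2,  22],
 [  8, -10,  -6]]
Now row reduce the product.
R2 ← R2 − (1/3)·R1: [0, -26/3, 26/3]
R3 ← R3 + (2/9)·R1: [0, -26/9, 26/9]
R3 ← R3 − (1/3)·R2: [0, 0, 0]
2 nonzero rows, so rank(BM) = 2.

2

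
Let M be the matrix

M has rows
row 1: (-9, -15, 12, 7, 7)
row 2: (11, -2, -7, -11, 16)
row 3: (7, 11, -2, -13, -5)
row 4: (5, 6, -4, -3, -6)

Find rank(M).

Row reduce to echelon form.
R2 ← R2 + (11/9)·R1: [0, -61/3, 23/3, -22/9, 221/9]
R3 ← R3 + (7/9)·R1: [0, -2/3, 22/3, -68/9, 4/9]
R4 ← R4 + (5/9)·R1: [0, -7/3, 8/3, 8/9, -19/9]
R3 ← R3 − (2/61)·R2: [0, 0, 432/61, -456/61, -22/61]
R4 ← R4 − (7/61)·R2: [0, 0, 109/61, 214/183, -902/183]
R4 ← R4 − (109/432)·R3: [0, 0, 0, 55/18, -1045/216]
Echelon form has 4 nonzero rows, so rank(M) = 4.

4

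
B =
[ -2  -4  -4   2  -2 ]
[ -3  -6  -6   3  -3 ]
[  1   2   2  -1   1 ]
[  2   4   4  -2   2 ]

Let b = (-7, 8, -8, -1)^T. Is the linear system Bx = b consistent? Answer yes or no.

no

Row reduce the augmented matrix [B | b].
R2 ← R2 − (3/2)·R1: [0, 0, 0, 0, 0, 37/2]
R3 ← R3 + (1/2)·R1: [0, 0, 0, 0, 0, -23/2]
R4 ← R4 + R1: [0, 0, 0, 0, 0, -8]
R3 ← R3 + (23/37)·R2: [0, 0, 0, 0, 0, 0]
R4 ← R4 + (16/37)·R2: [0, 0, 0, 0, 0, 0]
The echelon form has 2 nonzero rows; the last pivot sits in the augmented column, so rank(B) = 1 but rank([B|b]) = 2.
Since the ranks differ, the system is inconsistent.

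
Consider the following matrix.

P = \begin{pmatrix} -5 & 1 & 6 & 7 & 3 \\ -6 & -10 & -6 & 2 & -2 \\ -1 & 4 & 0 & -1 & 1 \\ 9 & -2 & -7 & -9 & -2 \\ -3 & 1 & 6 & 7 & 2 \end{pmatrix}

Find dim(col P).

Row reduce to echelon form.
R2 ← R2 − (6/5)·R1: [0, -56/5, -66/5, -32/5, -28/5]
R3 ← R3 − (1/5)·R1: [0, 19/5, -6/5, -12/5, 2/5]
R4 ← R4 + (9/5)·R1: [0, -1/5, 19/5, 18/5, 17/5]
R5 ← R5 − (3/5)·R1: [0, 2/5, 12/5, 14/5, 1/5]
R3 ← R3 + (19/56)·R2: [0, 0, -159/28, -32/7, -3/2]
R4 ← R4 − (1/56)·R2: [0, 0, 113/28, 26/7, 7/2]
R5 ← R5 + (1/28)·R2: [0, 0, 27/14, 18/7, 0]
R4 ← R4 + (113/159)·R3: [0, 0, 0, 74/159, 129/53]
R5 ← R5 + (18/53)·R3: [0, 0, 0, 54/53, -27/53]
R5 ← R5 − (81/37)·R4: [0, 0, 0, 0, -216/37]
Echelon form has 5 nonzero rows, so rank(P) = 5.
The column space has dimension equal to the rank: 5.

5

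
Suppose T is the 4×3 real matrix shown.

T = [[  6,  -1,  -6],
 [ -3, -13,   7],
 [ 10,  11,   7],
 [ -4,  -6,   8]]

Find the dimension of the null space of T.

Row reduce to echelon form.
R2 ← R2 + (1/2)·R1: [0, -27/2, 4]
R3 ← R3 − (5/3)·R1: [0, 38/3, 17]
R4 ← R4 + (2/3)·R1: [0, -20/3, 4]
R3 ← R3 + (76/81)·R2: [0, 0, 1681/81]
R4 ← R4 − (40/81)·R2: [0, 0, 164/81]
R4 ← R4 − (4/41)·R3: [0, 0, 0]
3 nonzero rows, so rank(T) = 3.
T has 3 columns; by rank–nullity, nullity = 3 − 3 = 0.

0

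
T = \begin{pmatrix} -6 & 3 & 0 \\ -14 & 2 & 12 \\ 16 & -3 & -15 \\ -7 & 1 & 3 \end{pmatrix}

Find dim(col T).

3

Row reduce to echelon form.
R2 ← R2 − (7/3)·R1: [0, -5, 12]
R3 ← R3 + (8/3)·R1: [0, 5, -15]
R4 ← R4 − (7/6)·R1: [0, -5/2, 3]
R3 ← R3 + R2: [0, 0, -3]
R4 ← R4 − (1/2)·R2: [0, 0, -3]
R4 ← R4 − R3: [0, 0, 0]
Echelon form has 3 nonzero rows, so rank(T) = 3.
The column space has dimension equal to the rank: 3.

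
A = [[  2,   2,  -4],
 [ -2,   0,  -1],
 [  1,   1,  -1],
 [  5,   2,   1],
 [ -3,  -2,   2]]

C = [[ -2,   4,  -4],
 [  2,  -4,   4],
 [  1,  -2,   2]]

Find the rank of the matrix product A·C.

First compute AC:
[[ -4,   8,  -8],
 [  3,  -6,   6],
 [ -1,   2,  -2],
 [ -5,  10, -10],
 [  4,  -8,   8]]
Now row reduce the product.
R2 ← R2 + (3/4)·R1: [0, 0, 0]
R3 ← R3 − (1/4)·R1: [0, 0, 0]
R4 ← R4 − (5/4)·R1: [0, 0, 0]
R5 ← R5 + R1: [0, 0, 0]
1 nonzero row, so rank(AC) = 1.

1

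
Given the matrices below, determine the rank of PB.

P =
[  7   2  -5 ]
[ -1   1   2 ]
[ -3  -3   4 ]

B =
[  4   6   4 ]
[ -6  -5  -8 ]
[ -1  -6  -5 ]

3

First compute PB:
[[ 21,  62,  37],
 [-12, -23, -22],
 [  2, -27,  -8]]
Now row reduce the product.
R2 ← R2 + (4/7)·R1: [0, 87/7, -6/7]
R3 ← R3 − (2/21)·R1: [0, -691/21, -242/21]
R3 ← R3 + (691/261)·R2: [0, 0, -400/29]
3 nonzero rows, so rank(PB) = 3.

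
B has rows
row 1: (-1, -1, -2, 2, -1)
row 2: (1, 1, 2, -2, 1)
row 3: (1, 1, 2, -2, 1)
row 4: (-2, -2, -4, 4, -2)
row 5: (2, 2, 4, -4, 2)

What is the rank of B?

1

Row reduce to echelon form.
R2 ← R2 + R1: [0, 0, 0, 0, 0]
R3 ← R3 + R1: [0, 0, 0, 0, 0]
R4 ← R4 − (2)·R1: [0, 0, 0, 0, 0]
R5 ← R5 + (2)·R1: [0, 0, 0, 0, 0]
Echelon form has 1 nonzero row, so rank(B) = 1.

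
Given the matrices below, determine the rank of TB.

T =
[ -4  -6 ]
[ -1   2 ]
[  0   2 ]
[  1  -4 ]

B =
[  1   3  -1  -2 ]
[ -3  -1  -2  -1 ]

2

First compute TB:
[[ 14,  -6,  16,  14],
 [ -7,  -5,  -3,   0],
 [ -6,  -2,  -4,  -2],
 [ 13,   7,   7,   2]]
Now row reduce the product.
R2 ← R2 + (1/2)·R1: [0, -8, 5, 7]
R3 ← R3 + (3/7)·R1: [0, -32/7, 20/7, 4]
R4 ← R4 − (13/14)·R1: [0, 88/7, -55/7, -11]
R3 ← R3 − (4/7)·R2: [0, 0, 0, 0]
R4 ← R4 + (11/7)·R2: [0, 0, 0, 0]
2 nonzero rows, so rank(TB) = 2.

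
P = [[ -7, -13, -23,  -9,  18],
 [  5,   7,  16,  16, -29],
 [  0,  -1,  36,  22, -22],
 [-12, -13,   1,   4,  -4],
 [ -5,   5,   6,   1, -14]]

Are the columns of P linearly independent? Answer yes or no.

Row reduce P to echelon form.
R2 ← R2 + (5/7)·R1: [0, -16/7, -3/7, 67/7, -113/7]
R4 ← R4 − (12/7)·R1: [0, 65/7, 283/7, 136/7, -244/7]
R5 ← R5 − (5/7)·R1: [0, 100/7, 157/7, 52/7, -188/7]
R3 ← R3 − (7/16)·R2: [0, 0, 579/16, 285/16, -239/16]
R4 ← R4 + (65/16)·R2: [0, 0, 619/16, 933/16, -1607/16]
R5 ← R5 + (25/4)·R2: [0, 0, 79/4, 269/4, -511/4]
R4 ← R4 − (619/579)·R3: [0, 0, 0, 7579/193, -48907/579]
R5 ← R5 − (316/579)·R3: [0, 0, 0, 11103/193, -69247/579]
R5 ← R5 − (11103/7579)·R4: [0, 0, 0, 0, 94256/22737]
5 pivots among 5 columns.
Every column is a pivot column, so the columns are linearly independent.

yes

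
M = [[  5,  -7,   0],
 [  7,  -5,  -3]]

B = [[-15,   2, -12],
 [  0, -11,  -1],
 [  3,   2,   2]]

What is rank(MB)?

2

First compute MB:
[[-75,  87, -53],
 [-114,  63, -85]]
Now row reduce the product.
R2 ← R2 − (38/25)·R1: [0, -1731/25, -111/25]
2 nonzero rows, so rank(MB) = 2.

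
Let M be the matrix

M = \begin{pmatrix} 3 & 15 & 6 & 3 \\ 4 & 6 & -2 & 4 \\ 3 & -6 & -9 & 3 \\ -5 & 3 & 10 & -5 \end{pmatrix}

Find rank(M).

Row reduce to echelon form.
R2 ← R2 − (4/3)·R1: [0, -14, -10, 0]
R3 ← R3 − R1: [0, -21, -15, 0]
R4 ← R4 + (5/3)·R1: [0, 28, 20, 0]
R3 ← R3 − (3/2)·R2: [0, 0, 0, 0]
R4 ← R4 + (2)·R2: [0, 0, 0, 0]
Echelon form has 2 nonzero rows, so rank(M) = 2.

2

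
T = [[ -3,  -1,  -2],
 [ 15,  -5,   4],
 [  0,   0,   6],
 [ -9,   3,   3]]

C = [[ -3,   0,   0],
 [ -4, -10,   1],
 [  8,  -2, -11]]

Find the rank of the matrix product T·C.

3

First compute TC:
[[ -3,  14,  21],
 [  7,  42, -49],
 [ 48, -12, -66],
 [ 39, -36, -30]]
Now row reduce the product.
R2 ← R2 + (7/3)·R1: [0, 224/3, 0]
R3 ← R3 + (16)·R1: [0, 212, 270]
R4 ← R4 + (13)·R1: [0, 146, 243]
R3 ← R3 − (159/56)·R2: [0, 0, 270]
R4 ← R4 − (219/112)·R2: [0, 0, 243]
R4 ← R4 − (9/10)·R3: [0, 0, 0]
3 nonzero rows, so rank(TC) = 3.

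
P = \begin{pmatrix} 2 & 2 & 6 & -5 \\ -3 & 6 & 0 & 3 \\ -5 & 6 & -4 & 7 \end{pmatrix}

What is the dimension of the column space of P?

2

Row reduce to echelon form.
R2 ← R2 + (3/2)·R1: [0, 9, 9, -9/2]
R3 ← R3 + (5/2)·R1: [0, 11, 11, -11/2]
R3 ← R3 − (11/9)·R2: [0, 0, 0, 0]
Echelon form has 2 nonzero rows, so rank(P) = 2.
The column space has dimension equal to the rank: 2.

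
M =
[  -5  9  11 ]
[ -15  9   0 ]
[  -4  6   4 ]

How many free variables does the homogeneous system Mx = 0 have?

0

Row reduce to echelon form.
R2 ← R2 − (3)·R1: [0, -18, -33]
R3 ← R3 − (4/5)·R1: [0, -6/5, -24/5]
R3 ← R3 − (1/15)·R2: [0, 0, -13/5]
3 nonzero rows, so rank(M) = 3.
M has 3 columns; by rank–nullity, nullity = 3 − 3 = 0.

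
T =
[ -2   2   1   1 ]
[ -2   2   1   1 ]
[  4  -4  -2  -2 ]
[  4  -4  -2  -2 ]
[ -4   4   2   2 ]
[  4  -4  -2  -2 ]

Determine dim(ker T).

Row reduce to echelon form.
R2 ← R2 − R1: [0, 0, 0, 0]
R3 ← R3 + (2)·R1: [0, 0, 0, 0]
R4 ← R4 + (2)·R1: [0, 0, 0, 0]
R5 ← R5 − (2)·R1: [0, 0, 0, 0]
R6 ← R6 + (2)·R1: [0, 0, 0, 0]
1 nonzero row, so rank(T) = 1.
T has 4 columns; by rank–nullity, nullity = 4 − 1 = 3.

3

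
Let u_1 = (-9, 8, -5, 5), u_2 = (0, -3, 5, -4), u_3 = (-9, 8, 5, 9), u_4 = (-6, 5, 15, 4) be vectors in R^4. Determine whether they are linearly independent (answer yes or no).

yes

Form the matrix with these vectors as rows and row reduce.
R3 ← R3 − R1: [0, 0, 10, 4]
R4 ← R4 − (2/3)·R1: [0, -1/3, 55/3, 2/3]
R4 ← R4 − (1/9)·R2: [0, 0, 160/9, 10/9]
R4 ← R4 − (16/9)·R3: [0, 0, 0, -6]
4 nonzero rows, so the 4 vectors span a space of dimension 4.
Since 4 = 4, the vectors are linearly independent.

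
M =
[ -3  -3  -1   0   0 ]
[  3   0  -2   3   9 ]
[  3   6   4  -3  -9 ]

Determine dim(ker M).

3

Row reduce to echelon form.
R2 ← R2 + R1: [0, -3, -3, 3, 9]
R3 ← R3 + R1: [0, 3, 3, -3, -9]
R3 ← R3 + R2: [0, 0, 0, 0, 0]
2 nonzero rows, so rank(M) = 2.
M has 5 columns; by rank–nullity, nullity = 5 − 2 = 3.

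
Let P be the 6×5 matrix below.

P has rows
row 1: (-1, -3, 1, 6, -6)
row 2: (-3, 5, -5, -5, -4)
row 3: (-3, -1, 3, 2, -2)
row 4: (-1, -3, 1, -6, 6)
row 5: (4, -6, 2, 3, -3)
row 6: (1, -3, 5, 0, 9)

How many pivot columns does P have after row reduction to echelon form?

Row reduce to echelon form.
R2 ← R2 − (3)·R1: [0, 14, -8, -23, 14]
R3 ← R3 − (3)·R1: [0, 8, 0, -16, 16]
R4 ← R4 − R1: [0, 0, 0, -12, 12]
R5 ← R5 + (4)·R1: [0, -18, 6, 27, -27]
R6 ← R6 + R1: [0, -6, 6, 6, 3]
R3 ← R3 − (4/7)·R2: [0, 0, 32/7, -20/7, 8]
R5 ← R5 + (9/7)·R2: [0, 0, -30/7, -18/7, -9]
R6 ← R6 + (3/7)·R2: [0, 0, 18/7, -27/7, 9]
R5 ← R5 + (15/16)·R3: [0, 0, 0, -21/4, -3/2]
R6 ← R6 − (9/16)·R3: [0, 0, 0, -9/4, 9/2]
R5 ← R5 − (7/16)·R4: [0, 0, 0, 0, -27/4]
R6 ← R6 − (3/16)·R4: [0, 0, 0, 0, 9/4]
R6 ← R6 + (1/3)·R5: [0, 0, 0, 0, 0]
Echelon form has 5 nonzero rows, so rank(P) = 5.
Each nonzero row contributes one pivot column: 5 pivot columns.

5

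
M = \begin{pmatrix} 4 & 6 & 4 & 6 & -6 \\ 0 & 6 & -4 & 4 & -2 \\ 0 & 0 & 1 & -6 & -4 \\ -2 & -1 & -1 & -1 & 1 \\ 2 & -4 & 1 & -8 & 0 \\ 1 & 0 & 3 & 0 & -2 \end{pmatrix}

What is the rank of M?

4

Row reduce to echelon form.
R4 ← R4 + (1/2)·R1: [0, 2, 1, 2, -2]
R5 ← R5 − (1/2)·R1: [0, -7, -1, -11, 3]
R6 ← R6 − (1/4)·R1: [0, -3/2, 2, -3/2, -1/2]
R4 ← R4 − (1/3)·R2: [0, 0, 7/3, 2/3, -4/3]
R5 ← R5 + (7/6)·R2: [0, 0, -17/3, -19/3, 2/3]
R6 ← R6 + (1/4)·R2: [0, 0, 1, -1/2, -1]
R4 ← R4 − (7/3)·R3: [0, 0, 0, 44/3, 8]
R5 ← R5 + (17/3)·R3: [0, 0, 0, -121/3, -22]
R6 ← R6 − R3: [0, 0, 0, 11/2, 3]
R5 ← R5 + (11/4)·R4: [0, 0, 0, 0, 0]
R6 ← R6 − (3/8)·R4: [0, 0, 0, 0, 0]
Echelon form has 4 nonzero rows, so rank(M) = 4.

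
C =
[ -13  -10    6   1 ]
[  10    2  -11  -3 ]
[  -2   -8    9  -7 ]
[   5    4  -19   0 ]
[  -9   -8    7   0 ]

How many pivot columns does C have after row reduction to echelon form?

4

Row reduce to echelon form.
R2 ← R2 + (10/13)·R1: [0, -74/13, -83/13, -29/13]
R3 ← R3 − (2/13)·R1: [0, -84/13, 105/13, -93/13]
R4 ← R4 + (5/13)·R1: [0, 2/13, -217/13, 5/13]
R5 ← R5 − (9/13)·R1: [0, -14/13, 37/13, -9/13]
R3 ← R3 − (42/37)·R2: [0, 0, 567/37, -171/37]
R4 ← R4 + (1/37)·R2: [0, 0, -624/37, 12/37]
R5 ← R5 − (7/37)·R2: [0, 0, 150/37, -10/37]
R4 ← R4 + (208/189)·R3: [0, 0, 0, -100/21]
R5 ← R5 − (50/189)·R3: [0, 0, 0, 20/21]
R5 ← R5 + (1/5)·R4: [0, 0, 0, 0]
Echelon form has 4 nonzero rows, so rank(C) = 4.
Each nonzero row contributes one pivot column: 4 pivot columns.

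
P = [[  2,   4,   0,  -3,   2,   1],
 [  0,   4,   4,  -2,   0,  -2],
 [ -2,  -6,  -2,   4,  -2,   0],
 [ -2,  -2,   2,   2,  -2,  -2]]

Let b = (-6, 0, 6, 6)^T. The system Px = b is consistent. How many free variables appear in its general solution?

Row reduce the augmented matrix [P | b].
R3 ← R3 + R1: [0, -2, -2, 1, 0, 1, 0]
R4 ← R4 + R1: [0, 2, 2, -1, 0, -1, 0]
R3 ← R3 + (1/2)·R2: [0, 0, 0, 0, 0, 0, 0]
R4 ← R4 − (1/2)·R2: [0, 0, 0, 0, 0, 0, 0]
The echelon form has 2 nonzero rows, and every pivot lies in the first 6 columns, so rank(P) = rank([P|b]) = 2.
The system is consistent.
Free variables = (unknowns) − (rank) = 6 − 2 = 4.

4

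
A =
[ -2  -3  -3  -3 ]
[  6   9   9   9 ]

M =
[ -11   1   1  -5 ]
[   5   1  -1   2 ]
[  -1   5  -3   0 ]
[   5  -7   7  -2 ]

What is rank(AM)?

1

First compute AM:
[[ -5,   1, -11,  10],
 [ 15,  -3,  33, -30]]
Now row reduce the product.
R2 ← R2 + (3)·R1: [0, 0, 0, 0]
1 nonzero row, so rank(AM) = 1.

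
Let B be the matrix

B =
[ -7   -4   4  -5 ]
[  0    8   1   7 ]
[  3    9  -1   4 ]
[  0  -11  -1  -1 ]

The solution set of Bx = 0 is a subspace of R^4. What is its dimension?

1

Row reduce to echelon form.
R3 ← R3 + (3/7)·R1: [0, 51/7, 5/7, 13/7]
R3 ← R3 − (51/56)·R2: [0, 0, -11/56, -253/56]
R4 ← R4 + (11/8)·R2: [0, 0, 3/8, 69/8]
R4 ← R4 + (21/11)·R3: [0, 0, 0, 0]
3 nonzero rows, so rank(B) = 3.
B has 4 columns; by rank–nullity, nullity = 4 − 3 = 1.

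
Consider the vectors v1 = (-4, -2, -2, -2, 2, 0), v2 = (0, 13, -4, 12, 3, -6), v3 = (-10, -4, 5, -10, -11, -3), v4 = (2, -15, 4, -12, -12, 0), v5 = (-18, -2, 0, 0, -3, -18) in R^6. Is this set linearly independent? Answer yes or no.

yes

Form the matrix with these vectors as rows and row reduce.
R3 ← R3 − (5/2)·R1: [0, 1, 10, -5, -16, -3]
R4 ← R4 + (1/2)·R1: [0, -16, 3, -13, -11, 0]
R5 ← R5 − (9/2)·R1: [0, 7, 9, 9, -12, -18]
R3 ← R3 − (1/13)·R2: [0, 0, 134/13, -77/13, -211/13, -33/13]
R4 ← R4 + (16/13)·R2: [0, 0, -25/13, 23/13, -95/13, -96/13]
R5 ← R5 − (7/13)·R2: [0, 0, 145/13, 33/13, -177/13, -192/13]
R4 ← R4 + (25/134)·R3: [0, 0, 0, 89/134, -1385/134, -1053/134]
R5 ← R5 − (145/134)·R3: [0, 0, 0, 1199/134, 529/134, -1611/134]
R5 ← R5 − (1199/89)·R4: [0, 0, 0, 0, 12744/89, 8352/89]
5 nonzero rows, so the 5 vectors span a space of dimension 5.
Since 5 = 5, the vectors are linearly independent.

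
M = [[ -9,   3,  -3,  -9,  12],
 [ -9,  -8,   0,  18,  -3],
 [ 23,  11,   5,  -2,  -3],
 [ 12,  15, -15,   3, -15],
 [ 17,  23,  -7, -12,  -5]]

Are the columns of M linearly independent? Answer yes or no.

yes

Row reduce M to echelon form.
R2 ← R2 − R1: [0, -11, 3, 27, -15]
R3 ← R3 + (23/9)·R1: [0, 56/3, -8/3, -25, 83/3]
R4 ← R4 + (4/3)·R1: [0, 19, -19, -9, 1]
R5 ← R5 + (17/9)·R1: [0, 86/3, -38/3, -29, 53/3]
R3 ← R3 + (56/33)·R2: [0, 0, 80/33, 229/11, 73/33]
R4 ← R4 + (19/11)·R2: [0, 0, -152/11, 414/11, -274/11]
R5 ← R5 + (86/33)·R2: [0, 0, -160/33, 455/11, -707/33]
R4 ← R4 + (57/10)·R3: [0, 0, 0, 1563/10, -123/10]
R5 ← R5 + (2)·R3: [0, 0, 0, 83, -17]
R5 ← R5 − (830/1563)·R4: [0, 0, 0, 0, -5454/521]
5 pivots among 5 columns.
Every column is a pivot column, so the columns are linearly independent.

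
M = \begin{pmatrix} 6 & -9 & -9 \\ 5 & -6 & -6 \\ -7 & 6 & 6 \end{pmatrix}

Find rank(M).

2

Row reduce to echelon form.
R2 ← R2 − (5/6)·R1: [0, 3/2, 3/2]
R3 ← R3 + (7/6)·R1: [0, -9/2, -9/2]
R3 ← R3 + (3)·R2: [0, 0, 0]
Echelon form has 2 nonzero rows, so rank(M) = 2.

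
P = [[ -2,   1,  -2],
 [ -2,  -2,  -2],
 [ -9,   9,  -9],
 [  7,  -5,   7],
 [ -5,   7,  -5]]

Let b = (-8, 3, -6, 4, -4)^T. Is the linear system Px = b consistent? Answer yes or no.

no

Row reduce the augmented matrix [P | b].
R2 ← R2 − R1: [0, -3, 0, 11]
R3 ← R3 − (9/2)·R1: [0, 9/2, 0, 30]
R4 ← R4 + (7/2)·R1: [0, -3/2, 0, -24]
R5 ← R5 − (5/2)·R1: [0, 9/2, 0, 16]
R3 ← R3 + (3/2)·R2: [0, 0, 0, 93/2]
R4 ← R4 − (1/2)·R2: [0, 0, 0, -59/2]
R5 ← R5 + (3/2)·R2: [0, 0, 0, 65/2]
R4 ← R4 + (59/93)·R3: [0, 0, 0, 0]
R5 ← R5 − (65/93)·R3: [0, 0, 0, 0]
The echelon form has 3 nonzero rows; the last pivot sits in the augmented column, so rank(P) = 2 but rank([P|b]) = 3.
Since the ranks differ, the system is inconsistent.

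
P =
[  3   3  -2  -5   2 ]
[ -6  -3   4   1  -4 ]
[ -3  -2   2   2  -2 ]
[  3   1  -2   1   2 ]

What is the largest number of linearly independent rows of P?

Row reduce to echelon form.
R2 ← R2 + (2)·R1: [0, 3, 0, -9, 0]
R3 ← R3 + R1: [0, 1, 0, -3, 0]
R4 ← R4 − R1: [0, -2, 0, 6, 0]
R3 ← R3 − (1/3)·R2: [0, 0, 0, 0, 0]
R4 ← R4 + (2/3)·R2: [0, 0, 0, 0, 0]
Echelon form has 2 nonzero rows, so rank(P) = 2.
The rank gives the maximum number of linearly independent rows: 2.

2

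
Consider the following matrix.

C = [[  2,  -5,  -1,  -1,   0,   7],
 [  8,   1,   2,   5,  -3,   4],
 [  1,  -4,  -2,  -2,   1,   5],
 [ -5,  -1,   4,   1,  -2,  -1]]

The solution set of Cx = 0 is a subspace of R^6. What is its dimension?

Row reduce to echelon form.
R2 ← R2 − (4)·R1: [0, 21, 6, 9, -3, -24]
R3 ← R3 − (1/2)·R1: [0, -3/2, -3/2, -3/2, 1, 3/2]
R4 ← R4 + (5/2)·R1: [0, -27/2, 3/2, -3/2, -2, 33/2]
R3 ← R3 + (1/14)·R2: [0, 0, -15/14, -6/7, 11/14, -3/14]
R4 ← R4 + (9/14)·R2: [0, 0, 75/14, 30/7, -55/14, 15/14]
R4 ← R4 + (5)·R3: [0, 0, 0, 0, 0, 0]
3 nonzero rows, so rank(C) = 3.
C has 6 columns; by rank–nullity, nullity = 6 − 3 = 3.

3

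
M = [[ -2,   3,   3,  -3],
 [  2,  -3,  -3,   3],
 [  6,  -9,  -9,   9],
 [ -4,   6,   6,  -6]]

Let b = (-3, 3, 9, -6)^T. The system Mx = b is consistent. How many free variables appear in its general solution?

3

Row reduce the augmented matrix [M | b].
R2 ← R2 + R1: [0, 0, 0, 0, 0]
R3 ← R3 + (3)·R1: [0, 0, 0, 0, 0]
R4 ← R4 − (2)·R1: [0, 0, 0, 0, 0]
The echelon form has 1 nonzero rows, and every pivot lies in the first 4 columns, so rank(M) = rank([M|b]) = 1.
The system is consistent.
Free variables = (unknowns) − (rank) = 4 − 1 = 3.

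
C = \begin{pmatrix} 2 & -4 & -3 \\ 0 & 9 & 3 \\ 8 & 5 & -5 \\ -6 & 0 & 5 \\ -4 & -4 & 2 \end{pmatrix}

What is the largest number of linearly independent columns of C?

2

Row reduce to echelon form.
R3 ← R3 − (4)·R1: [0, 21, 7]
R4 ← R4 + (3)·R1: [0, -12, -4]
R5 ← R5 + (2)·R1: [0, -12, -4]
R3 ← R3 − (7/3)·R2: [0, 0, 0]
R4 ← R4 + (4/3)·R2: [0, 0, 0]
R5 ← R5 + (4/3)·R2: [0, 0, 0]
Echelon form has 2 nonzero rows, so rank(C) = 2.
The rank gives the maximum number of linearly independent columns: 2.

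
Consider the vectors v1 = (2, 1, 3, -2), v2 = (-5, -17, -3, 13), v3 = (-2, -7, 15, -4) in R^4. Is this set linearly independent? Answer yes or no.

Form the matrix with these vectors as rows and row reduce.
R2 ← R2 + (5/2)·R1: [0, -29/2, 9/2, 8]
R3 ← R3 + R1: [0, -6, 18, -6]
R3 ← R3 − (12/29)·R2: [0, 0, 468/29, -270/29]
3 nonzero rows, so the 3 vectors span a space of dimension 3.
Since 3 = 3, the vectors are linearly independent.

yes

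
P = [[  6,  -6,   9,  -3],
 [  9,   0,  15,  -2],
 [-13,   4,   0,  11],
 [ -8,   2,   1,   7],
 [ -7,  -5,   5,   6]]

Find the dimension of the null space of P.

1

Row reduce to echelon form.
R2 ← R2 − (3/2)·R1: [0, 9, 3/2, 5/2]
R3 ← R3 + (13/6)·R1: [0, -9, 39/2, 9/2]
R4 ← R4 + (4/3)·R1: [0, -6, 13, 3]
R5 ← R5 + (7/6)·R1: [0, -12, 31/2, 5/2]
R3 ← R3 + R2: [0, 0, 21, 7]
R4 ← R4 + (2/3)·R2: [0, 0, 14, 14/3]
R5 ← R5 + (4/3)·R2: [0, 0, 35/2, 35/6]
R4 ← R4 − (2/3)·R3: [0, 0, 0, 0]
R5 ← R5 − (5/6)·R3: [0, 0, 0, 0]
3 nonzero rows, so rank(P) = 3.
P has 4 columns; by rank–nullity, nullity = 4 − 3 = 1.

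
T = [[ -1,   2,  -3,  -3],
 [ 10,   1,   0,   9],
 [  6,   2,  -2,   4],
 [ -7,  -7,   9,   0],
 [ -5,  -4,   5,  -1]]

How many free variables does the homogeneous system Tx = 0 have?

2

Row reduce to echelon form.
R2 ← R2 + (10)·R1: [0, 21, -30, -21]
R3 ← R3 + (6)·R1: [0, 14, -20, -14]
R4 ← R4 − (7)·R1: [0, -21, 30, 21]
R5 ← R5 − (5)·R1: [0, -14, 20, 14]
R3 ← R3 − (2/3)·R2: [0, 0, 0, 0]
R4 ← R4 + R2: [0, 0, 0, 0]
R5 ← R5 + (2/3)·R2: [0, 0, 0, 0]
2 nonzero rows, so rank(T) = 2.
T has 4 columns; by rank–nullity, nullity = 4 − 2 = 2.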